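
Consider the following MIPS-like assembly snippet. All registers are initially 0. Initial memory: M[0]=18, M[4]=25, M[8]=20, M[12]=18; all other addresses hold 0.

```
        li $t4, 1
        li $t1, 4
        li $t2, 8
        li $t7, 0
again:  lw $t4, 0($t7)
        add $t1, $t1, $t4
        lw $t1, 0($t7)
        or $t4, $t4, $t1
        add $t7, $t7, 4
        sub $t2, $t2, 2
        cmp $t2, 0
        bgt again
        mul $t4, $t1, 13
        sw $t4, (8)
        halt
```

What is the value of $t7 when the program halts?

after li $t4, 1: $t4=1
after li $t1, 4: $t1=4
after li $t2, 8: $t2=8
after li $t7, 0: $t7=0
after lw $t4, 0($t7): $t4=M[0]=18
after add $t1, $t1, $t4: $t1=4+18=22
after lw $t1, 0($t7): $t1=M[0]=18
after or $t4, $t4, $t1: $t4=18|18=18
after add $t7, $t7, 4: $t7=0+4=4
after sub $t2, $t2, 2: $t2=8-2=6
cmp $t2, 0  (cmp 6,0)
bgt again: taken
after lw $t4, 0($t7): $t4=M[4]=25
after add $t1, $t1, $t4: $t1=18+25=43
after lw $t1, 0($t7): $t1=M[4]=25
after or $t4, $t4, $t1: $t4=25|25=25
after add $t7, $t7, 4: $t7=4+4=8
after sub $t2, $t2, 2: $t2=6-2=4
cmp $t2, 0  (cmp 4,0)
bgt again: taken
after lw $t4, 0($t7): $t4=M[8]=20
after add $t1, $t1, $t4: $t1=25+20=45
after lw $t1, 0($t7): $t1=M[8]=20
after or $t4, $t4, $t1: $t4=20|20=20
after add $t7, $t7, 4: $t7=8+4=12
after sub $t2, $t2, 2: $t2=4-2=2
cmp $t2, 0  (cmp 2,0)
bgt again: taken
after lw $t4, 0($t7): $t4=M[12]=18
after add $t1, $t1, $t4: $t1=20+18=38
after lw $t1, 0($t7): $t1=M[12]=18
after or $t4, $t4, $t1: $t4=18|18=18
after add $t7, $t7, 4: $t7=12+4=16
after sub $t2, $t2, 2: $t2=2-2=0
cmp $t2, 0  (cmp 0,0)
bgt again: not taken
after mul $t4, $t1, 13: $t4=18*13=234
sw $t4, (8) → M[8]=234
halt.

16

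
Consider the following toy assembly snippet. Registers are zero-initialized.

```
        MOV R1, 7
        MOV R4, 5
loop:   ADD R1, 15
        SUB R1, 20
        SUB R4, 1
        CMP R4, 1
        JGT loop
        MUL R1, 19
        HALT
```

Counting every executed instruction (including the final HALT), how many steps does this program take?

24

R1=7
R4=5
R1=7+15=22
R1=22-20=2
R4=5-1=4
CMP R4, 1  (cmp 4,1)
JGT loop: taken
R1=2+15=17
R1=17-20=-3
R4=4-1=3
CMP R4, 1  (cmp 3,1)
JGT loop: taken
R1=(-3)+15=12
R1=12-20=-8
R4=3-1=2
CMP R4, 1  (cmp 2,1)
JGT loop: taken
R1=(-8)+15=7
R1=7-20=-13
R4=2-1=1
CMP R4, 1  (cmp 1,1)
JGT loop: not taken
R1=(-13)*19=-247
halt.
Total executed instructions: 24.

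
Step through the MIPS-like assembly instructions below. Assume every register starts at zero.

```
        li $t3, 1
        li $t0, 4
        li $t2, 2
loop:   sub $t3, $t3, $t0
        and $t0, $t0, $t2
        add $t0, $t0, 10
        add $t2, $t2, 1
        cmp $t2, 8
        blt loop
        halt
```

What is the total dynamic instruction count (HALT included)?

40

$t3=1
$t0=4
$t2=2
$t3=1-4=-3
$t0=4&2=0
$t0=0+10=10
$t2=2+1=3
cmp $t2, 8  (cmp 3,8)
blt loop: taken
$t3=(-3)-10=-13
$t0=10&3=2
$t0=2+10=12
$t2=3+1=4
cmp $t2, 8  (cmp 4,8)
blt loop: taken
$t3=(-13)-12=-25
$t0=12&4=4
$t0=4+10=14
$t2=4+1=5
cmp $t2, 8  (cmp 5,8)
blt loop: taken
$t3=(-25)-14=-39
$t0=14&5=4
$t0=4+10=14
$t2=5+1=6
cmp $t2, 8  (cmp 6,8)
blt loop: taken
$t3=(-39)-14=-53
$t0=14&6=6
$t0=6+10=16
$t2=6+1=7
cmp $t2, 8  (cmp 7,8)
blt loop: taken
$t3=(-53)-16=-69
$t0=16&7=0
$t0=0+10=10
$t2=7+1=8
cmp $t2, 8  (cmp 8,8)
blt loop: not taken
halt.
Total executed instructions: 40.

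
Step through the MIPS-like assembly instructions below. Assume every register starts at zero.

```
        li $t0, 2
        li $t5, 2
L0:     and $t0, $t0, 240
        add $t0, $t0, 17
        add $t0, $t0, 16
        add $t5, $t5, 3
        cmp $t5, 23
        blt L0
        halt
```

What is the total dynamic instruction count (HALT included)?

45

after li $t0, 2: $t0=2
after li $t5, 2: $t5=2
after and $t0, $t0, 240: $t0=2&240=0
after add $t0, $t0, 17: $t0=0+17=17
after add $t0, $t0, 16: $t0=17+16=33
after add $t5, $t5, 3: $t5=2+3=5
cmp $t5, 23  (cmp 5,23)
blt L0: taken
after and $t0, $t0, 240: $t0=33&240=32
after add $t0, $t0, 17: $t0=32+17=49
after add $t0, $t0, 16: $t0=49+16=65
after add $t5, $t5, 3: $t5=5+3=8
cmp $t5, 23  (cmp 8,23)
blt L0: taken
after and $t0, $t0, 240: $t0=65&240=64
after add $t0, $t0, 17: $t0=64+17=81
after add $t0, $t0, 16: $t0=81+16=97
after add $t5, $t5, 3: $t5=8+3=11
cmp $t5, 23  (cmp 11,23)
blt L0: taken
after and $t0, $t0, 240: $t0=97&240=96
after add $t0, $t0, 17: $t0=96+17=113
after add $t0, $t0, 16: $t0=113+16=129
after add $t5, $t5, 3: $t5=11+3=14
cmp $t5, 23  (cmp 14,23)
blt L0: taken
after and $t0, $t0, 240: $t0=129&240=128
after add $t0, $t0, 17: $t0=128+17=145
after add $t0, $t0, 16: $t0=145+16=161
after add $t5, $t5, 3: $t5=14+3=17
cmp $t5, 23  (cmp 17,23)
blt L0: taken
after and $t0, $t0, 240: $t0=161&240=160
after add $t0, $t0, 17: $t0=160+17=177
after add $t0, $t0, 16: $t0=177+16=193
after add $t5, $t5, 3: $t5=17+3=20
cmp $t5, 23  (cmp 20,23)
blt L0: taken
after and $t0, $t0, 240: $t0=193&240=192
after add $t0, $t0, 17: $t0=192+17=209
after add $t0, $t0, 16: $t0=209+16=225
after add $t5, $t5, 3: $t5=20+3=23
cmp $t5, 23  (cmp 23,23)
blt L0: not taken
halt.
Total executed instructions: 45.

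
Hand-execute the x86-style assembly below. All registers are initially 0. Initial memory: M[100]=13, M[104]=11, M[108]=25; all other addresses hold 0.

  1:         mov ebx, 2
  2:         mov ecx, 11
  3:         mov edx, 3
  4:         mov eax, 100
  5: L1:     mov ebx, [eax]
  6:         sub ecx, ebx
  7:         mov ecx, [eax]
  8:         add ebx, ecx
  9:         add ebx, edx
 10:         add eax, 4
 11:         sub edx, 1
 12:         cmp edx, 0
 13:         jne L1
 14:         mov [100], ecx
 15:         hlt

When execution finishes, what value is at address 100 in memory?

after mov ebx, 2: ebx=2
after mov ecx, 11: ecx=11
after mov edx, 3: edx=3
after mov eax, 100: eax=100
after mov ebx, [eax]: ebx=M[100]=13
after sub ecx, ebx: ecx=11-13=-2
after mov ecx, [eax]: ecx=M[100]=13
after add ebx, ecx: ebx=13+13=26
after add ebx, edx: ebx=26+3=29
after add eax, 4: eax=100+4=104
after sub edx, 1: edx=3-1=2
cmp edx, 0  (cmp 2,0)
jne L1: taken
after mov ebx, [eax]: ebx=M[104]=11
after sub ecx, ebx: ecx=13-11=2
after mov ecx, [eax]: ecx=M[104]=11
after add ebx, ecx: ebx=11+11=22
after add ebx, edx: ebx=22+2=24
after add eax, 4: eax=104+4=108
after sub edx, 1: edx=2-1=1
cmp edx, 0  (cmp 1,0)
jne L1: taken
after mov ebx, [eax]: ebx=M[108]=25
after sub ecx, ebx: ecx=11-25=-14
after mov ecx, [eax]: ecx=M[108]=25
after add ebx, ecx: ebx=25+25=50
after add ebx, edx: ebx=50+1=51
after add eax, 4: eax=108+4=112
after sub edx, 1: edx=1-1=0
cmp edx, 0  (cmp 0,0)
jne L1: not taken
mov [100], ecx → M[100]=25
halt.

25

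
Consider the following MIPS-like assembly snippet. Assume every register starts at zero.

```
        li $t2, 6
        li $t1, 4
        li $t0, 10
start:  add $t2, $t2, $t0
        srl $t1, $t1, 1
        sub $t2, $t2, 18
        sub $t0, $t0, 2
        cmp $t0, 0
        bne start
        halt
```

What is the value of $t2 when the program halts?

-54

$t2=6
$t1=4
$t0=10
$t2=6+10=16
$t1=4>>1=2
$t2=16-18=-2
$t0=10-2=8
cmp $t0, 0  (cmp 8,0)
bne start: taken
$t2=(-2)+8=6
$t1=2>>1=1
$t2=6-18=-12
$t0=8-2=6
cmp $t0, 0  (cmp 6,0)
bne start: taken
$t2=(-12)+6=-6
$t1=1>>1=0
$t2=(-6)-18=-24
$t0=6-2=4
cmp $t0, 0  (cmp 4,0)
bne start: taken
$t2=(-24)+4=-20
$t1=0>>1=0
$t2=(-20)-18=-38
$t0=4-2=2
cmp $t0, 0  (cmp 2,0)
bne start: taken
$t2=(-38)+2=-36
$t1=0>>1=0
$t2=(-36)-18=-54
$t0=2-2=0
cmp $t0, 0  (cmp 0,0)
bne start: not taken
halt.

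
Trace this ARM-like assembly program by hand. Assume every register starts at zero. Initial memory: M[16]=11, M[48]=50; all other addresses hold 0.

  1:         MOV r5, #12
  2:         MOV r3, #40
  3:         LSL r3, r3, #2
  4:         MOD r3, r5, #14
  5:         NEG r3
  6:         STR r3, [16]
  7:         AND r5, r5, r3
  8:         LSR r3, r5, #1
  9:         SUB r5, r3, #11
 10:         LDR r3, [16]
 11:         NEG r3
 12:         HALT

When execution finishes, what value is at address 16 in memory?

-12

MOV r5, #12 → r5=12
MOV r3, #40 → r3=40
LSL r3, r3, #2 → r3=40<<2=160
MOD r3, r5, #14 → r3=12%14=12
NEG r3 → r3=-(12)=-12
STR r3, [16] → M[16]=-12
AND r5, r5, r3 → r5=12&(-12)=4
LSR r3, r5, #1 → r3=4>>1=2
SUB r5, r3, #11 → r5=2-11=-9
LDR r3, [16] → r3=M[16]=-12
NEG r3 → r3=-(-12)=12
halt.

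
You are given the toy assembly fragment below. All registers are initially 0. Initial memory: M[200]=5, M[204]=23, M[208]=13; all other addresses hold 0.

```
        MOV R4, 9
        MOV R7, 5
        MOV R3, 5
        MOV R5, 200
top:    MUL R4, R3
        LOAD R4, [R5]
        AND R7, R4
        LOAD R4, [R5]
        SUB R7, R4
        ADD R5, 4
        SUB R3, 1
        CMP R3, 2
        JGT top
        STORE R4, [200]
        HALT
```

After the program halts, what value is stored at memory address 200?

13

MOV R4, 9 → R4=9
MOV R7, 5 → R7=5
MOV R3, 5 → R3=5
MOV R5, 200 → R5=200
MUL R4, R3 → R4=9*5=45
LOAD R4, [R5] → R4=M[200]=5
AND R7, R4 → R7=5&5=5
LOAD R4, [R5] → R4=M[200]=5
SUB R7, R4 → R7=5-5=0
ADD R5, 4 → R5=200+4=204
SUB R3, 1 → R3=5-1=4
CMP R3, 2  (cmp 4,2)
JGT top: taken
MUL R4, R3 → R4=5*4=20
LOAD R4, [R5] → R4=M[204]=23
AND R7, R4 → R7=0&23=0
LOAD R4, [R5] → R4=M[204]=23
SUB R7, R4 → R7=0-23=-23
ADD R5, 4 → R5=204+4=208
SUB R3, 1 → R3=4-1=3
CMP R3, 2  (cmp 3,2)
JGT top: taken
MUL R4, R3 → R4=23*3=69
LOAD R4, [R5] → R4=M[208]=13
AND R7, R4 → R7=(-23)&13=9
LOAD R4, [R5] → R4=M[208]=13
SUB R7, R4 → R7=9-13=-4
ADD R5, 4 → R5=208+4=212
SUB R3, 1 → R3=3-1=2
CMP R3, 2  (cmp 2,2)
JGT top: not taken
STORE R4, [200] → M[200]=13
halt.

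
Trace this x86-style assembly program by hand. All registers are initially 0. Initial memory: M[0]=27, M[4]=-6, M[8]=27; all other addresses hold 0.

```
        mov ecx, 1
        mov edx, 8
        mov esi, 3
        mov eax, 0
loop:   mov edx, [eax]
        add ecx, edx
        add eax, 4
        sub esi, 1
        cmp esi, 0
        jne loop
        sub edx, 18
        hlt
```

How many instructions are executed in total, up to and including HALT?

after mov ecx, 1: ecx=1
after mov edx, 8: edx=8
after mov esi, 3: esi=3
after mov eax, 0: eax=0
after mov edx, [eax]: edx=M[0]=27
after add ecx, edx: ecx=1+27=28
after add eax, 4: eax=0+4=4
after sub esi, 1: esi=3-1=2
cmp esi, 0  (cmp 2,0)
jne loop: taken
after mov edx, [eax]: edx=M[4]=-6
after add ecx, edx: ecx=28+(-6)=22
after add eax, 4: eax=4+4=8
after sub esi, 1: esi=2-1=1
cmp esi, 0  (cmp 1,0)
jne loop: taken
after mov edx, [eax]: edx=M[8]=27
after add ecx, edx: ecx=22+27=49
after add eax, 4: eax=8+4=12
after sub esi, 1: esi=1-1=0
cmp esi, 0  (cmp 0,0)
jne loop: not taken
after sub edx, 18: edx=27-18=9
halt.
Total executed instructions: 24.

24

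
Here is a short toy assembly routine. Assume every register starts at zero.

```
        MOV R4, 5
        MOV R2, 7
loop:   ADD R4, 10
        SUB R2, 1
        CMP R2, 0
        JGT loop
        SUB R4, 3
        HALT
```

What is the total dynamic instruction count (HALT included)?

after MOV R4, 5: R4=5
after MOV R2, 7: R2=7
after ADD R4, 10: R4=5+10=15
after SUB R2, 1: R2=7-1=6
CMP R2, 0  (cmp 6,0)
JGT loop: taken
after ADD R4, 10: R4=15+10=25
after SUB R2, 1: R2=6-1=5
CMP R2, 0  (cmp 5,0)
JGT loop: taken
after ADD R4, 10: R4=25+10=35
after SUB R2, 1: R2=5-1=4
CMP R2, 0  (cmp 4,0)
JGT loop: taken
after ADD R4, 10: R4=35+10=45
after SUB R2, 1: R2=4-1=3
CMP R2, 0  (cmp 3,0)
JGT loop: taken
after ADD R4, 10: R4=45+10=55
after SUB R2, 1: R2=3-1=2
CMP R2, 0  (cmp 2,0)
JGT loop: taken
after ADD R4, 10: R4=55+10=65
after SUB R2, 1: R2=2-1=1
CMP R2, 0  (cmp 1,0)
JGT loop: taken
after ADD R4, 10: R4=65+10=75
after SUB R2, 1: R2=1-1=0
CMP R2, 0  (cmp 0,0)
JGT loop: not taken
after SUB R4, 3: R4=75-3=72
halt.
Total executed instructions: 32.

32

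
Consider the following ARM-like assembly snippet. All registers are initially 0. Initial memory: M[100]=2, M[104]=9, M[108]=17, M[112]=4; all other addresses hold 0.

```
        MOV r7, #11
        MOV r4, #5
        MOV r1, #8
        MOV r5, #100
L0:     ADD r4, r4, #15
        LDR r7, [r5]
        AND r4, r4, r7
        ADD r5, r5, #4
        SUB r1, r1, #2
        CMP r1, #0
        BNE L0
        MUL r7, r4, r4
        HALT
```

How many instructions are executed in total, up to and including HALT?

34

after MOV r7, #11: r7=11
after MOV r4, #5: r4=5
after MOV r1, #8: r1=8
after MOV r5, #100: r5=100
after ADD r4, r4, #15: r4=5+15=20
after LDR r7, [r5]: r7=M[100]=2
after AND r4, r4, r7: r4=20&2=0
after ADD r5, r5, #4: r5=100+4=104
after SUB r1, r1, #2: r1=8-2=6
CMP r1, #0  (cmp 6,0)
BNE L0: taken
after ADD r4, r4, #15: r4=0+15=15
after LDR r7, [r5]: r7=M[104]=9
after AND r4, r4, r7: r4=15&9=9
after ADD r5, r5, #4: r5=104+4=108
after SUB r1, r1, #2: r1=6-2=4
CMP r1, #0  (cmp 4,0)
BNE L0: taken
after ADD r4, r4, #15: r4=9+15=24
after LDR r7, [r5]: r7=M[108]=17
after AND r4, r4, r7: r4=24&17=16
after ADD r5, r5, #4: r5=108+4=112
after SUB r1, r1, #2: r1=4-2=2
CMP r1, #0  (cmp 2,0)
BNE L0: taken
after ADD r4, r4, #15: r4=16+15=31
after LDR r7, [r5]: r7=M[112]=4
after AND r4, r4, r7: r4=31&4=4
after ADD r5, r5, #4: r5=112+4=116
after SUB r1, r1, #2: r1=2-2=0
CMP r1, #0  (cmp 0,0)
BNE L0: not taken
after MUL r7, r4, r4: r7=4*4=16
halt.
Total executed instructions: 34.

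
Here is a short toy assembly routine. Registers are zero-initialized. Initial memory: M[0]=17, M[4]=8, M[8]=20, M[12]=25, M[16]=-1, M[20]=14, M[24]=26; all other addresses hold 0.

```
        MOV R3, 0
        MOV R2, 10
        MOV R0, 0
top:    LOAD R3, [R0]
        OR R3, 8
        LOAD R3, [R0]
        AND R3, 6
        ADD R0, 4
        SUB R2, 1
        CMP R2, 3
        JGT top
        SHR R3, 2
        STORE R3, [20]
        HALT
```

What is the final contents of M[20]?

0

MOV R3, 0 → R3=0
MOV R2, 10 → R2=10
MOV R0, 0 → R0=0
LOAD R3, [R0] → R3=M[0]=17
OR R3, 8 → R3=17|8=25
LOAD R3, [R0] → R3=M[0]=17
AND R3, 6 → R3=17&6=0
ADD R0, 4 → R0=0+4=4
SUB R2, 1 → R2=10-1=9
CMP R2, 3  (cmp 9,3)
JGT top: taken
LOAD R3, [R0] → R3=M[4]=8
OR R3, 8 → R3=8|8=8
LOAD R3, [R0] → R3=M[4]=8
AND R3, 6 → R3=8&6=0
ADD R0, 4 → R0=4+4=8
SUB R2, 1 → R2=9-1=8
CMP R2, 3  (cmp 8,3)
JGT top: taken
LOAD R3, [R0] → R3=M[8]=20
OR R3, 8 → R3=20|8=28
LOAD R3, [R0] → R3=M[8]=20
AND R3, 6 → R3=20&6=4
ADD R0, 4 → R0=8+4=12
SUB R2, 1 → R2=8-1=7
CMP R2, 3  (cmp 7,3)
JGT top: taken
LOAD R3, [R0] → R3=M[12]=25
OR R3, 8 → R3=25|8=25
LOAD R3, [R0] → R3=M[12]=25
AND R3, 6 → R3=25&6=0
ADD R0, 4 → R0=12+4=16
SUB R2, 1 → R2=7-1=6
CMP R2, 3  (cmp 6,3)
JGT top: taken
LOAD R3, [R0] → R3=M[16]=-1
OR R3, 8 → R3=(-1)|8=-1
LOAD R3, [R0] → R3=M[16]=-1
AND R3, 6 → R3=(-1)&6=6
ADD R0, 4 → R0=16+4=20
SUB R2, 1 → R2=6-1=5
CMP R2, 3  (cmp 5,3)
JGT top: taken
LOAD R3, [R0] → R3=M[20]=14
OR R3, 8 → R3=14|8=14
LOAD R3, [R0] → R3=M[20]=14
AND R3, 6 → R3=14&6=6
ADD R0, 4 → R0=20+4=24
SUB R2, 1 → R2=5-1=4
CMP R2, 3  (cmp 4,3)
JGT top: taken
LOAD R3, [R0] → R3=M[24]=26
OR R3, 8 → R3=26|8=26
LOAD R3, [R0] → R3=M[24]=26
AND R3, 6 → R3=26&6=2
ADD R0, 4 → R0=24+4=28
SUB R2, 1 → R2=4-1=3
CMP R2, 3  (cmp 3,3)
JGT top: not taken
SHR R3, 2 → R3=2>>2=0
STORE R3, [20] → M[20]=0
halt.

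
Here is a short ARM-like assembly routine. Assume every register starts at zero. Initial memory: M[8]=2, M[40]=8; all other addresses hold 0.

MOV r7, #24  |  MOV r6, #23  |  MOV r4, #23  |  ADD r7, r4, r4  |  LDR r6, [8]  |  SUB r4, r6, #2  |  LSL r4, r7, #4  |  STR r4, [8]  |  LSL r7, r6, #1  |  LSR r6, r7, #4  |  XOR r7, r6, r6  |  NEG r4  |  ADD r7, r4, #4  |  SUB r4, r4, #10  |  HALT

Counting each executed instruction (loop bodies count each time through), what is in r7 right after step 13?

-732

after MOV r7, #24: r7=24
after MOV r6, #23: r6=23
after MOV r4, #23: r4=23
after ADD r7, r4, r4: r7=23+23=46
after LDR r6, [8]: r6=M[8]=2
after SUB r4, r6, #2: r4=2-2=0
after LSL r4, r7, #4: r4=46<<4=736
STR r4, [8] → M[8]=736
after LSL r7, r6, #1: r7=2<<1=4
after LSR r6, r7, #4: r6=4>>4=0
after XOR r7, r6, r6: r7=0^0=0
after NEG r4: r4=-(736)=-736
after ADD r7, r4, #4: r7=(-736)+4=-732
After step 13: r7 = -732.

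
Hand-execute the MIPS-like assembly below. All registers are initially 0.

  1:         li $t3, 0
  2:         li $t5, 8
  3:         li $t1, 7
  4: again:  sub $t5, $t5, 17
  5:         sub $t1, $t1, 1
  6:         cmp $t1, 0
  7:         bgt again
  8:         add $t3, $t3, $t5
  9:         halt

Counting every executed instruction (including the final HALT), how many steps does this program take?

33

after li $t3, 0: $t3=0
after li $t5, 8: $t5=8
after li $t1, 7: $t1=7
after sub $t5, $t5, 17: $t5=8-17=-9
after sub $t1, $t1, 1: $t1=7-1=6
cmp $t1, 0  (cmp 6,0)
bgt again: taken
after sub $t5, $t5, 17: $t5=(-9)-17=-26
after sub $t1, $t1, 1: $t1=6-1=5
cmp $t1, 0  (cmp 5,0)
bgt again: taken
after sub $t5, $t5, 17: $t5=(-26)-17=-43
after sub $t1, $t1, 1: $t1=5-1=4
cmp $t1, 0  (cmp 4,0)
bgt again: taken
after sub $t5, $t5, 17: $t5=(-43)-17=-60
after sub $t1, $t1, 1: $t1=4-1=3
cmp $t1, 0  (cmp 3,0)
bgt again: taken
after sub $t5, $t5, 17: $t5=(-60)-17=-77
after sub $t1, $t1, 1: $t1=3-1=2
cmp $t1, 0  (cmp 2,0)
bgt again: taken
after sub $t5, $t5, 17: $t5=(-77)-17=-94
after sub $t1, $t1, 1: $t1=2-1=1
cmp $t1, 0  (cmp 1,0)
bgt again: taken
after sub $t5, $t5, 17: $t5=(-94)-17=-111
after sub $t1, $t1, 1: $t1=1-1=0
cmp $t1, 0  (cmp 0,0)
bgt again: not taken
after add $t3, $t3, $t5: $t3=0+(-111)=-111
halt.
Total executed instructions: 33.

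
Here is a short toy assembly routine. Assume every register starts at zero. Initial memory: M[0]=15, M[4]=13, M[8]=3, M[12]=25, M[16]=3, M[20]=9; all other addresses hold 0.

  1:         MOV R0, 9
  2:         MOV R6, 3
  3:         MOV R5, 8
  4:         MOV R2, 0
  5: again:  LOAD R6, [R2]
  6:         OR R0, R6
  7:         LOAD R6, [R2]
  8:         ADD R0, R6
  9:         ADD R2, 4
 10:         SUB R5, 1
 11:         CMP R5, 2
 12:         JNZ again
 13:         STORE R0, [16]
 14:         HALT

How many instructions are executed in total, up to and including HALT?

54

R0=9
R6=3
R5=8
R2=0
R6=M[0]=15
R0=9|15=15
R6=M[0]=15
R0=15+15=30
R2=0+4=4
R5=8-1=7
CMP R5, 2  (cmp 7,2)
JNZ again: taken
R6=M[4]=13
R0=30|13=31
R6=M[4]=13
R0=31+13=44
R2=4+4=8
R5=7-1=6
CMP R5, 2  (cmp 6,2)
JNZ again: taken
R6=M[8]=3
R0=44|3=47
R6=M[8]=3
R0=47+3=50
R2=8+4=12
R5=6-1=5
CMP R5, 2  (cmp 5,2)
JNZ again: taken
R6=M[12]=25
R0=50|25=59
R6=M[12]=25
R0=59+25=84
R2=12+4=16
R5=5-1=4
CMP R5, 2  (cmp 4,2)
JNZ again: taken
R6=M[16]=3
R0=84|3=87
R6=M[16]=3
R0=87+3=90
R2=16+4=20
R5=4-1=3
CMP R5, 2  (cmp 3,2)
JNZ again: taken
R6=M[20]=9
R0=90|9=91
R6=M[20]=9
R0=91+9=100
R2=20+4=24
R5=3-1=2
CMP R5, 2  (cmp 2,2)
JNZ again: not taken
STORE R0, [16] → M[16]=100
halt.
Total executed instructions: 54.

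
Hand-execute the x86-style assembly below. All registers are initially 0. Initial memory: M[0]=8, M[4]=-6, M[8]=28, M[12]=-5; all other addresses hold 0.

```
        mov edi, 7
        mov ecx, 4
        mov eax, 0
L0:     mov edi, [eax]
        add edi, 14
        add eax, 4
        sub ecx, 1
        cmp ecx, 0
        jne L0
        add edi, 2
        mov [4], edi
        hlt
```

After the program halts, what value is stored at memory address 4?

mov edi, 7 → edi=7
mov ecx, 4 → ecx=4
mov eax, 0 → eax=0
mov edi, [eax] → edi=M[0]=8
add edi, 14 → edi=8+14=22
add eax, 4 → eax=0+4=4
sub ecx, 1 → ecx=4-1=3
cmp ecx, 0  (cmp 3,0)
jne L0: taken
mov edi, [eax] → edi=M[4]=-6
add edi, 14 → edi=(-6)+14=8
add eax, 4 → eax=4+4=8
sub ecx, 1 → ecx=3-1=2
cmp ecx, 0  (cmp 2,0)
jne L0: taken
mov edi, [eax] → edi=M[8]=28
add edi, 14 → edi=28+14=42
add eax, 4 → eax=8+4=12
sub ecx, 1 → ecx=2-1=1
cmp ecx, 0  (cmp 1,0)
jne L0: taken
mov edi, [eax] → edi=M[12]=-5
add edi, 14 → edi=(-5)+14=9
add eax, 4 → eax=12+4=16
sub ecx, 1 → ecx=1-1=0
cmp ecx, 0  (cmp 0,0)
jne L0: not taken
add edi, 2 → edi=9+2=11
mov [4], edi → M[4]=11
halt.

11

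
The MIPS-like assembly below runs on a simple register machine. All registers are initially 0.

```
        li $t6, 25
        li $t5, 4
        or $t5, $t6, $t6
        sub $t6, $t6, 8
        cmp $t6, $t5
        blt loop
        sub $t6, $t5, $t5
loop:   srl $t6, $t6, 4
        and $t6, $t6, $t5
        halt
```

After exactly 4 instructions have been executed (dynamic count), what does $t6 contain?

17

after li $t6, 25: $t6=25
after li $t5, 4: $t5=4
after or $t5, $t6, $t6: $t5=25|25=25
after sub $t6, $t6, 8: $t6=25-8=17
After step 4: $t6 = 17.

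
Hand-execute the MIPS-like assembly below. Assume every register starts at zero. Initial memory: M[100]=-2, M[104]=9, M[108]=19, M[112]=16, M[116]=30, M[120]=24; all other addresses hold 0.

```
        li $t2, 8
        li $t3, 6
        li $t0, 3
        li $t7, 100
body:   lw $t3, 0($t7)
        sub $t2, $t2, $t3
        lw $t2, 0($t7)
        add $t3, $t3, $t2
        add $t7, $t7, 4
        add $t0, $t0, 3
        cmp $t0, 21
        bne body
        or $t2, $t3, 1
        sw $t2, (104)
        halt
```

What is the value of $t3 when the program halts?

after li $t2, 8: $t2=8
after li $t3, 6: $t3=6
after li $t0, 3: $t0=3
after li $t7, 100: $t7=100
after lw $t3, 0($t7): $t3=M[100]=-2
after sub $t2, $t2, $t3: $t2=8-(-2)=10
after lw $t2, 0($t7): $t2=M[100]=-2
after add $t3, $t3, $t2: $t3=(-2)+(-2)=-4
after add $t7, $t7, 4: $t7=100+4=104
after add $t0, $t0, 3: $t0=3+3=6
cmp $t0, 21  (cmp 6,21)
bne body: taken
after lw $t3, 0($t7): $t3=M[104]=9
after sub $t2, $t2, $t3: $t2=(-2)-9=-11
after lw $t2, 0($t7): $t2=M[104]=9
after add $t3, $t3, $t2: $t3=9+9=18
after add $t7, $t7, 4: $t7=104+4=108
after add $t0, $t0, 3: $t0=6+3=9
cmp $t0, 21  (cmp 9,21)
bne body: taken
after lw $t3, 0($t7): $t3=M[108]=19
after sub $t2, $t2, $t3: $t2=9-19=-10
after lw $t2, 0($t7): $t2=M[108]=19
after add $t3, $t3, $t2: $t3=19+19=38
after add $t7, $t7, 4: $t7=108+4=112
after add $t0, $t0, 3: $t0=9+3=12
cmp $t0, 21  (cmp 12,21)
bne body: taken
after lw $t3, 0($t7): $t3=M[112]=16
after sub $t2, $t2, $t3: $t2=19-16=3
after lw $t2, 0($t7): $t2=M[112]=16
after add $t3, $t3, $t2: $t3=16+16=32
after add $t7, $t7, 4: $t7=112+4=116
after add $t0, $t0, 3: $t0=12+3=15
cmp $t0, 21  (cmp 15,21)
bne body: taken
after lw $t3, 0($t7): $t3=M[116]=30
after sub $t2, $t2, $t3: $t2=16-30=-14
after lw $t2, 0($t7): $t2=M[116]=30
after add $t3, $t3, $t2: $t3=30+30=60
after add $t7, $t7, 4: $t7=116+4=120
after add $t0, $t0, 3: $t0=15+3=18
cmp $t0, 21  (cmp 18,21)
bne body: taken
after lw $t3, 0($t7): $t3=M[120]=24
after sub $t2, $t2, $t3: $t2=30-24=6
after lw $t2, 0($t7): $t2=M[120]=24
after add $t3, $t3, $t2: $t3=24+24=48
after add $t7, $t7, 4: $t7=120+4=124
after add $t0, $t0, 3: $t0=18+3=21
cmp $t0, 21  (cmp 21,21)
bne body: not taken
after or $t2, $t3, 1: $t2=48|1=49
sw $t2, (104) → M[104]=49
halt.

48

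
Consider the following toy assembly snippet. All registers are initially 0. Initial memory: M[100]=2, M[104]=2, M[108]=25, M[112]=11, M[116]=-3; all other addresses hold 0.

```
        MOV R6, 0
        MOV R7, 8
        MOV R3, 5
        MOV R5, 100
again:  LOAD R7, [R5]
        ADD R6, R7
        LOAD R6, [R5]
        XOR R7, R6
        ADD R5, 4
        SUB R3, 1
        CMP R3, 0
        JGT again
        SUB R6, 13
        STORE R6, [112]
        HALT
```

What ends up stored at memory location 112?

-16

after MOV R6, 0: R6=0
after MOV R7, 8: R7=8
after MOV R3, 5: R3=5
after MOV R5, 100: R5=100
after LOAD R7, [R5]: R7=M[100]=2
after ADD R6, R7: R6=0+2=2
after LOAD R6, [R5]: R6=M[100]=2
after XOR R7, R6: R7=2^2=0
after ADD R5, 4: R5=100+4=104
after SUB R3, 1: R3=5-1=4
CMP R3, 0  (cmp 4,0)
JGT again: taken
after LOAD R7, [R5]: R7=M[104]=2
after ADD R6, R7: R6=2+2=4
after LOAD R6, [R5]: R6=M[104]=2
after XOR R7, R6: R7=2^2=0
after ADD R5, 4: R5=104+4=108
after SUB R3, 1: R3=4-1=3
CMP R3, 0  (cmp 3,0)
JGT again: taken
after LOAD R7, [R5]: R7=M[108]=25
after ADD R6, R7: R6=2+25=27
after LOAD R6, [R5]: R6=M[108]=25
after XOR R7, R6: R7=25^25=0
after ADD R5, 4: R5=108+4=112
after SUB R3, 1: R3=3-1=2
CMP R3, 0  (cmp 2,0)
JGT again: taken
after LOAD R7, [R5]: R7=M[112]=11
after ADD R6, R7: R6=25+11=36
after LOAD R6, [R5]: R6=M[112]=11
after XOR R7, R6: R7=11^11=0
after ADD R5, 4: R5=112+4=116
after SUB R3, 1: R3=2-1=1
CMP R3, 0  (cmp 1,0)
JGT again: taken
after LOAD R7, [R5]: R7=M[116]=-3
after ADD R6, R7: R6=11+(-3)=8
after LOAD R6, [R5]: R6=M[116]=-3
after XOR R7, R6: R7=(-3)^(-3)=0
after ADD R5, 4: R5=116+4=120
after SUB R3, 1: R3=1-1=0
CMP R3, 0  (cmp 0,0)
JGT again: not taken
after SUB R6, 13: R6=(-3)-13=-16
STORE R6, [112] → M[112]=-16
halt.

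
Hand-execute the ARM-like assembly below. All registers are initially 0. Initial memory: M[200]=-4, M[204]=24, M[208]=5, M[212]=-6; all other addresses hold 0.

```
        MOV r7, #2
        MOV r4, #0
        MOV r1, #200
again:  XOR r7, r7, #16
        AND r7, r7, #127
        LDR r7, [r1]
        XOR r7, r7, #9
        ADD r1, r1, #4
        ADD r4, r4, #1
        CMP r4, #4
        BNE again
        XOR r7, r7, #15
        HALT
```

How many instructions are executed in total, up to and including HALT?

37

r7=2
r4=0
r1=200
r7=2^16=18
r7=18&127=18
r7=M[200]=-4
r7=(-4)^9=-11
r1=200+4=204
r4=0+1=1
CMP r4, #4  (cmp 1,4)
BNE again: taken
r7=(-11)^16=-27
r7=(-27)&127=101
r7=M[204]=24
r7=24^9=17
r1=204+4=208
r4=1+1=2
CMP r4, #4  (cmp 2,4)
BNE again: taken
r7=17^16=1
r7=1&127=1
r7=M[208]=5
r7=5^9=12
r1=208+4=212
r4=2+1=3
CMP r4, #4  (cmp 3,4)
BNE again: taken
r7=12^16=28
r7=28&127=28
r7=M[212]=-6
r7=(-6)^9=-13
r1=212+4=216
r4=3+1=4
CMP r4, #4  (cmp 4,4)
BNE again: not taken
r7=(-13)^15=-4
halt.
Total executed instructions: 37.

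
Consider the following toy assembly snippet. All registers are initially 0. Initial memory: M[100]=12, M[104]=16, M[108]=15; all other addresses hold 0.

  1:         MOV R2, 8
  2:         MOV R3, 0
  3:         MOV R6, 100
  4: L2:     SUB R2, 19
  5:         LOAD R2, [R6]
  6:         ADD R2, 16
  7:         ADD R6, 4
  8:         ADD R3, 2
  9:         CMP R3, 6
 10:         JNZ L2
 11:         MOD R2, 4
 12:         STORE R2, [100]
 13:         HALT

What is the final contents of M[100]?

MOV R2, 8 → R2=8
MOV R3, 0 → R3=0
MOV R6, 100 → R6=100
SUB R2, 19 → R2=8-19=-11
LOAD R2, [R6] → R2=M[100]=12
ADD R2, 16 → R2=12+16=28
ADD R6, 4 → R6=100+4=104
ADD R3, 2 → R3=0+2=2
CMP R3, 6  (cmp 2,6)
JNZ L2: taken
SUB R2, 19 → R2=28-19=9
LOAD R2, [R6] → R2=M[104]=16
ADD R2, 16 → R2=16+16=32
ADD R6, 4 → R6=104+4=108
ADD R3, 2 → R3=2+2=4
CMP R3, 6  (cmp 4,6)
JNZ L2: taken
SUB R2, 19 → R2=32-19=13
LOAD R2, [R6] → R2=M[108]=15
ADD R2, 16 → R2=15+16=31
ADD R6, 4 → R6=108+4=112
ADD R3, 2 → R3=4+2=6
CMP R3, 6  (cmp 6,6)
JNZ L2: not taken
MOD R2, 4 → R2=31%4=3
STORE R2, [100] → M[100]=3
halt.

3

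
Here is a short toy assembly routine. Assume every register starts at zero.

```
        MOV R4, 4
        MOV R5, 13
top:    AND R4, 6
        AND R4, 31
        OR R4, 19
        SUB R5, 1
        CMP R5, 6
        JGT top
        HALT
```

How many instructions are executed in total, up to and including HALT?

after MOV R4, 4: R4=4
after MOV R5, 13: R5=13
after AND R4, 6: R4=4&6=4
after AND R4, 31: R4=4&31=4
after OR R4, 19: R4=4|19=23
after SUB R5, 1: R5=13-1=12
CMP R5, 6  (cmp 12,6)
JGT top: taken
after AND R4, 6: R4=23&6=6
after AND R4, 31: R4=6&31=6
after OR R4, 19: R4=6|19=23
after SUB R5, 1: R5=12-1=11
CMP R5, 6  (cmp 11,6)
JGT top: taken
after AND R4, 6: R4=23&6=6
after AND R4, 31: R4=6&31=6
after OR R4, 19: R4=6|19=23
after SUB R5, 1: R5=11-1=10
CMP R5, 6  (cmp 10,6)
JGT top: taken
after AND R4, 6: R4=23&6=6
after AND R4, 31: R4=6&31=6
after OR R4, 19: R4=6|19=23
after SUB R5, 1: R5=10-1=9
CMP R5, 6  (cmp 9,6)
JGT top: taken
after AND R4, 6: R4=23&6=6
after AND R4, 31: R4=6&31=6
after OR R4, 19: R4=6|19=23
after SUB R5, 1: R5=9-1=8
CMP R5, 6  (cmp 8,6)
JGT top: taken
after AND R4, 6: R4=23&6=6
after AND R4, 31: R4=6&31=6
after OR R4, 19: R4=6|19=23
after SUB R5, 1: R5=8-1=7
CMP R5, 6  (cmp 7,6)
JGT top: taken
after AND R4, 6: R4=23&6=6
after AND R4, 31: R4=6&31=6
after OR R4, 19: R4=6|19=23
after SUB R5, 1: R5=7-1=6
CMP R5, 6  (cmp 6,6)
JGT top: not taken
halt.
Total executed instructions: 45.

45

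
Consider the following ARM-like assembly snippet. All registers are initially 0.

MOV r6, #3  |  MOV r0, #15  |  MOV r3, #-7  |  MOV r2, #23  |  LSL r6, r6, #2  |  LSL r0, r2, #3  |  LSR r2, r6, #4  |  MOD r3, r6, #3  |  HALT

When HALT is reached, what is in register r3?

0

MOV r6, #3 → r6=3
MOV r0, #15 → r0=15
MOV r3, #-7 → r3=-7
MOV r2, #23 → r2=23
LSL r6, r6, #2 → r6=3<<2=12
LSL r0, r2, #3 → r0=23<<3=184
LSR r2, r6, #4 → r2=12>>4=0
MOD r3, r6, #3 → r3=12%3=0
halt.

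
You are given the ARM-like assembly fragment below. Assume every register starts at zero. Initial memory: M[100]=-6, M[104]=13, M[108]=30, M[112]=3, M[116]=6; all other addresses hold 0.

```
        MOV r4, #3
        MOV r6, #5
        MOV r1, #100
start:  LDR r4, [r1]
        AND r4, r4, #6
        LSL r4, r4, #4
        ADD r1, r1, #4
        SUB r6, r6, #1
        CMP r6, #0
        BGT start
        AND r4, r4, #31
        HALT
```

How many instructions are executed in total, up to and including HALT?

40

MOV r4, #3 → r4=3
MOV r6, #5 → r6=5
MOV r1, #100 → r1=100
LDR r4, [r1] → r4=M[100]=-6
AND r4, r4, #6 → r4=(-6)&6=2
LSL r4, r4, #4 → r4=2<<4=32
ADD r1, r1, #4 → r1=100+4=104
SUB r6, r6, #1 → r6=5-1=4
CMP r6, #0  (cmp 4,0)
BGT start: taken
LDR r4, [r1] → r4=M[104]=13
AND r4, r4, #6 → r4=13&6=4
LSL r4, r4, #4 → r4=4<<4=64
ADD r1, r1, #4 → r1=104+4=108
SUB r6, r6, #1 → r6=4-1=3
CMP r6, #0  (cmp 3,0)
BGT start: taken
LDR r4, [r1] → r4=M[108]=30
AND r4, r4, #6 → r4=30&6=6
LSL r4, r4, #4 → r4=6<<4=96
ADD r1, r1, #4 → r1=108+4=112
SUB r6, r6, #1 → r6=3-1=2
CMP r6, #0  (cmp 2,0)
BGT start: taken
LDR r4, [r1] → r4=M[112]=3
AND r4, r4, #6 → r4=3&6=2
LSL r4, r4, #4 → r4=2<<4=32
ADD r1, r1, #4 → r1=112+4=116
SUB r6, r6, #1 → r6=2-1=1
CMP r6, #0  (cmp 1,0)
BGT start: taken
LDR r4, [r1] → r4=M[116]=6
AND r4, r4, #6 → r4=6&6=6
LSL r4, r4, #4 → r4=6<<4=96
ADD r1, r1, #4 → r1=116+4=120
SUB r6, r6, #1 → r6=1-1=0
CMP r6, #0  (cmp 0,0)
BGT start: not taken
AND r4, r4, #31 → r4=96&31=0
halt.
Total executed instructions: 40.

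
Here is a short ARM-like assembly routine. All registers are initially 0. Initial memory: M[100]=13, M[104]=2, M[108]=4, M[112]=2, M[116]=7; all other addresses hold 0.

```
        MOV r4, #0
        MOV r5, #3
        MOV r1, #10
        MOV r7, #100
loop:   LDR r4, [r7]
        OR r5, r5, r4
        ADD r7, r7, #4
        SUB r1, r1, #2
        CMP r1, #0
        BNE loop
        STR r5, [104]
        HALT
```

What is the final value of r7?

r4=0
r5=3
r1=10
r7=100
r4=M[100]=13
r5=3|13=15
r7=100+4=104
r1=10-2=8
CMP r1, #0  (cmp 8,0)
BNE loop: taken
r4=M[104]=2
r5=15|2=15
r7=104+4=108
r1=8-2=6
CMP r1, #0  (cmp 6,0)
BNE loop: taken
r4=M[108]=4
r5=15|4=15
r7=108+4=112
r1=6-2=4
CMP r1, #0  (cmp 4,0)
BNE loop: taken
r4=M[112]=2
r5=15|2=15
r7=112+4=116
r1=4-2=2
CMP r1, #0  (cmp 2,0)
BNE loop: taken
r4=M[116]=7
r5=15|7=15
r7=116+4=120
r1=2-2=0
CMP r1, #0  (cmp 0,0)
BNE loop: not taken
STR r5, [104] → M[104]=15
halt.

120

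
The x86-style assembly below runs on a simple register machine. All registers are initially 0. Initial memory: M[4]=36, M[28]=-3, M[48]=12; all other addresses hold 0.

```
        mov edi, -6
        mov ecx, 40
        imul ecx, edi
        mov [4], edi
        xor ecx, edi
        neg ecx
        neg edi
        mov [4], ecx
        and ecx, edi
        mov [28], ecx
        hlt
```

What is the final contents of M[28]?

edi=-6
ecx=40
ecx=40*(-6)=-240
mov [4], edi → M[4]=-6
ecx=(-240)^(-6)=234
ecx=-(234)=-234
edi=-(-6)=6
mov [4], ecx → M[4]=-234
ecx=(-234)&6=6
mov [28], ecx → M[28]=6
halt.

6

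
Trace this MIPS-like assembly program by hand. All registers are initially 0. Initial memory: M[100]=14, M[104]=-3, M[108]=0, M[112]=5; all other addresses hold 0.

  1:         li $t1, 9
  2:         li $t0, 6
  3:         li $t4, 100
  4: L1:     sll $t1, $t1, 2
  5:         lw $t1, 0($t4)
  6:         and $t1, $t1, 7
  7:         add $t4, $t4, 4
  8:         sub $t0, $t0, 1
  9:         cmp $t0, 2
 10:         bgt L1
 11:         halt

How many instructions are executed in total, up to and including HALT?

li $t1, 9 → $t1=9
li $t0, 6 → $t0=6
li $t4, 100 → $t4=100
sll $t1, $t1, 2 → $t1=9<<2=36
lw $t1, 0($t4) → $t1=M[100]=14
and $t1, $t1, 7 → $t1=14&7=6
add $t4, $t4, 4 → $t4=100+4=104
sub $t0, $t0, 1 → $t0=6-1=5
cmp $t0, 2  (cmp 5,2)
bgt L1: taken
sll $t1, $t1, 2 → $t1=6<<2=24
lw $t1, 0($t4) → $t1=M[104]=-3
and $t1, $t1, 7 → $t1=(-3)&7=5
add $t4, $t4, 4 → $t4=104+4=108
sub $t0, $t0, 1 → $t0=5-1=4
cmp $t0, 2  (cmp 4,2)
bgt L1: taken
sll $t1, $t1, 2 → $t1=5<<2=20
lw $t1, 0($t4) → $t1=M[108]=0
and $t1, $t1, 7 → $t1=0&7=0
add $t4, $t4, 4 → $t4=108+4=112
sub $t0, $t0, 1 → $t0=4-1=3
cmp $t0, 2  (cmp 3,2)
bgt L1: taken
sll $t1, $t1, 2 → $t1=0<<2=0
lw $t1, 0($t4) → $t1=M[112]=5
and $t1, $t1, 7 → $t1=5&7=5
add $t4, $t4, 4 → $t4=112+4=116
sub $t0, $t0, 1 → $t0=3-1=2
cmp $t0, 2  (cmp 2,2)
bgt L1: not taken
halt.
Total executed instructions: 32.

32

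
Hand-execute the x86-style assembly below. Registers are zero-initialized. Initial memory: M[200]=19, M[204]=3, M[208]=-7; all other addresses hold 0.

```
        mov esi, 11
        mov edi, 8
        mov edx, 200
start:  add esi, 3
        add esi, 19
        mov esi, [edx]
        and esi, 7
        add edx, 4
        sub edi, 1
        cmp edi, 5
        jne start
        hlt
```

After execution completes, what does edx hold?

after mov esi, 11: esi=11
after mov edi, 8: edi=8
after mov edx, 200: edx=200
after add esi, 3: esi=11+3=14
after add esi, 19: esi=14+19=33
after mov esi, [edx]: esi=M[200]=19
after and esi, 7: esi=19&7=3
after add edx, 4: edx=200+4=204
after sub edi, 1: edi=8-1=7
cmp edi, 5  (cmp 7,5)
jne start: taken
after add esi, 3: esi=3+3=6
after add esi, 19: esi=6+19=25
after mov esi, [edx]: esi=M[204]=3
after and esi, 7: esi=3&7=3
after add edx, 4: edx=204+4=208
after sub edi, 1: edi=7-1=6
cmp edi, 5  (cmp 6,5)
jne start: taken
after add esi, 3: esi=3+3=6
after add esi, 19: esi=6+19=25
after mov esi, [edx]: esi=M[208]=-7
after and esi, 7: esi=(-7)&7=1
after add edx, 4: edx=208+4=212
after sub edi, 1: edi=6-1=5
cmp edi, 5  (cmp 5,5)
jne start: not taken
halt.

212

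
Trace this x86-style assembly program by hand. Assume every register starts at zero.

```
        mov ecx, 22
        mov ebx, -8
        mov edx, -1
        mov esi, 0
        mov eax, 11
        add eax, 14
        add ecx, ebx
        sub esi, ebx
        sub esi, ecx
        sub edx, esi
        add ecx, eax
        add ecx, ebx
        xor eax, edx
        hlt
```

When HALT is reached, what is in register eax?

mov ecx, 22 → ecx=22
mov ebx, -8 → ebx=-8
mov edx, -1 → edx=-1
mov esi, 0 → esi=0
mov eax, 11 → eax=11
add eax, 14 → eax=11+14=25
add ecx, ebx → ecx=22+(-8)=14
sub esi, ebx → esi=0-(-8)=8
sub esi, ecx → esi=8-14=-6
sub edx, esi → edx=(-1)-(-6)=5
add ecx, eax → ecx=14+25=39
add ecx, ebx → ecx=39+(-8)=31
xor eax, edx → eax=25^5=28
halt.

28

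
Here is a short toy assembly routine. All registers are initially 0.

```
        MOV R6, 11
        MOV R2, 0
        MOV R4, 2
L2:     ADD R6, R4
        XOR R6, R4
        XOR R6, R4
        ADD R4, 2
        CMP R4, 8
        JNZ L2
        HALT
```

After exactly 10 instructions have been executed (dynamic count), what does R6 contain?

after MOV R6, 11: R6=11
after MOV R2, 0: R2=0
after MOV R4, 2: R4=2
after ADD R6, R4: R6=11+2=13
after XOR R6, R4: R6=13^2=15
after XOR R6, R4: R6=15^2=13
after ADD R4, 2: R4=2+2=4
CMP R4, 8  (cmp 4,8)
JNZ L2: taken
after ADD R6, R4: R6=13+4=17
After step 10: R6 = 17.

17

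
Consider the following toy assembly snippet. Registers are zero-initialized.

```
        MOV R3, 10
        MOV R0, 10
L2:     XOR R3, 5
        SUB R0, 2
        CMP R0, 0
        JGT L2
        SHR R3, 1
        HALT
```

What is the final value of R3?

7

R3=10
R0=10
R3=10^5=15
R0=10-2=8
CMP R0, 0  (cmp 8,0)
JGT L2: taken
R3=15^5=10
R0=8-2=6
CMP R0, 0  (cmp 6,0)
JGT L2: taken
R3=10^5=15
R0=6-2=4
CMP R0, 0  (cmp 4,0)
JGT L2: taken
R3=15^5=10
R0=4-2=2
CMP R0, 0  (cmp 2,0)
JGT L2: taken
R3=10^5=15
R0=2-2=0
CMP R0, 0  (cmp 0,0)
JGT L2: not taken
R3=15>>1=7
halt.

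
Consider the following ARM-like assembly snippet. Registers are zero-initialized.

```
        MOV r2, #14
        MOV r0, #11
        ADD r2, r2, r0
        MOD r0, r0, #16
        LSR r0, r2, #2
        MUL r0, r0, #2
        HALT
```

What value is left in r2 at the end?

25

after MOV r2, #14: r2=14
after MOV r0, #11: r0=11
after ADD r2, r2, r0: r2=14+11=25
after MOD r0, r0, #16: r0=11%16=11
after LSR r0, r2, #2: r0=25>>2=6
after MUL r0, r0, #2: r0=6*2=12
halt.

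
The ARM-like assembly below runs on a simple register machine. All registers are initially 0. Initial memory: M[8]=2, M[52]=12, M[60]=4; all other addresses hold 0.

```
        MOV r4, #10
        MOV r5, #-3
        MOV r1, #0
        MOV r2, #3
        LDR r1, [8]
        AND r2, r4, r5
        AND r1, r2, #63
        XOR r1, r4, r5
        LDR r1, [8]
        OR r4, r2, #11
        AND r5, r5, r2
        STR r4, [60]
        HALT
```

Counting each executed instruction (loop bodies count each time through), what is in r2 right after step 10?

8

MOV r4, #10 → r4=10
MOV r5, #-3 → r5=-3
MOV r1, #0 → r1=0
MOV r2, #3 → r2=3
LDR r1, [8] → r1=M[8]=2
AND r2, r4, r5 → r2=10&(-3)=8
AND r1, r2, #63 → r1=8&63=8
XOR r1, r4, r5 → r1=10^(-3)=-9
LDR r1, [8] → r1=M[8]=2
OR r4, r2, #11 → r4=8|11=11
After step 10: r2 = 8.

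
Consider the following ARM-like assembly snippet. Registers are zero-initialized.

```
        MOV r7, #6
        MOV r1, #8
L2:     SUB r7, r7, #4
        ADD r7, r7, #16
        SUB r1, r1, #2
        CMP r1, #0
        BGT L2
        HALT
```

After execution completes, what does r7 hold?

MOV r7, #6 → r7=6
MOV r1, #8 → r1=8
SUB r7, r7, #4 → r7=6-4=2
ADD r7, r7, #16 → r7=2+16=18
SUB r1, r1, #2 → r1=8-2=6
CMP r1, #0  (cmp 6,0)
BGT L2: taken
SUB r7, r7, #4 → r7=18-4=14
ADD r7, r7, #16 → r7=14+16=30
SUB r1, r1, #2 → r1=6-2=4
CMP r1, #0  (cmp 4,0)
BGT L2: taken
SUB r7, r7, #4 → r7=30-4=26
ADD r7, r7, #16 → r7=26+16=42
SUB r1, r1, #2 → r1=4-2=2
CMP r1, #0  (cmp 2,0)
BGT L2: taken
SUB r7, r7, #4 → r7=42-4=38
ADD r7, r7, #16 → r7=38+16=54
SUB r1, r1, #2 → r1=2-2=0
CMP r1, #0  (cmp 0,0)
BGT L2: not taken
halt.

54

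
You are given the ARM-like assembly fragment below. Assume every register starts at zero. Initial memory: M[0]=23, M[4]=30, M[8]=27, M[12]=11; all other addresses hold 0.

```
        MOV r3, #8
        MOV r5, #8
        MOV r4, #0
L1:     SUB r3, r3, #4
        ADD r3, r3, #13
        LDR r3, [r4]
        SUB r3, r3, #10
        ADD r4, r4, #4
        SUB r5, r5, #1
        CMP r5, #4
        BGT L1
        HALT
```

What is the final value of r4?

16

r3=8
r5=8
r4=0
r3=8-4=4
r3=4+13=17
r3=M[0]=23
r3=23-10=13
r4=0+4=4
r5=8-1=7
CMP r5, #4  (cmp 7,4)
BGT L1: taken
r3=13-4=9
r3=9+13=22
r3=M[4]=30
r3=30-10=20
r4=4+4=8
r5=7-1=6
CMP r5, #4  (cmp 6,4)
BGT L1: taken
r3=20-4=16
r3=16+13=29
r3=M[8]=27
r3=27-10=17
r4=8+4=12
r5=6-1=5
CMP r5, #4  (cmp 5,4)
BGT L1: taken
r3=17-4=13
r3=13+13=26
r3=M[12]=11
r3=11-10=1
r4=12+4=16
r5=5-1=4
CMP r5, #4  (cmp 4,4)
BGT L1: not taken
halt.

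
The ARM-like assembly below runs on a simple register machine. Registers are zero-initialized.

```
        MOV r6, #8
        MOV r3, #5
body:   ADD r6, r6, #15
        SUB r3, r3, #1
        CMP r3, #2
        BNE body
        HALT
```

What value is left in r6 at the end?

53

MOV r6, #8 → r6=8
MOV r3, #5 → r3=5
ADD r6, r6, #15 → r6=8+15=23
SUB r3, r3, #1 → r3=5-1=4
CMP r3, #2  (cmp 4,2)
BNE body: taken
ADD r6, r6, #15 → r6=23+15=38
SUB r3, r3, #1 → r3=4-1=3
CMP r3, #2  (cmp 3,2)
BNE body: taken
ADD r6, r6, #15 → r6=38+15=53
SUB r3, r3, #1 → r3=3-1=2
CMP r3, #2  (cmp 2,2)
BNE body: not taken
halt.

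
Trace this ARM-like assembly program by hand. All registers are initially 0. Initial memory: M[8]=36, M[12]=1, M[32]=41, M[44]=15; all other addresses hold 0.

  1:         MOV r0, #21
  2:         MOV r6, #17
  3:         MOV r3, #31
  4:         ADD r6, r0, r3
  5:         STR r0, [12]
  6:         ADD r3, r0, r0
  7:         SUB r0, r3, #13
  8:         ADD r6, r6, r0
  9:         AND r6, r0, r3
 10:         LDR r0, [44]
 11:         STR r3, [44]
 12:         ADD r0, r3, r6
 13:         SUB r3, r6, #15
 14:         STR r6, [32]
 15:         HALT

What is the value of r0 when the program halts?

r0=21
r6=17
r3=31
r6=21+31=52
STR r0, [12] → M[12]=21
r3=21+21=42
r0=42-13=29
r6=52+29=81
r6=29&42=8
r0=M[44]=15
STR r3, [44] → M[44]=42
r0=42+8=50
r3=8-15=-7
STR r6, [32] → M[32]=8
halt.

50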